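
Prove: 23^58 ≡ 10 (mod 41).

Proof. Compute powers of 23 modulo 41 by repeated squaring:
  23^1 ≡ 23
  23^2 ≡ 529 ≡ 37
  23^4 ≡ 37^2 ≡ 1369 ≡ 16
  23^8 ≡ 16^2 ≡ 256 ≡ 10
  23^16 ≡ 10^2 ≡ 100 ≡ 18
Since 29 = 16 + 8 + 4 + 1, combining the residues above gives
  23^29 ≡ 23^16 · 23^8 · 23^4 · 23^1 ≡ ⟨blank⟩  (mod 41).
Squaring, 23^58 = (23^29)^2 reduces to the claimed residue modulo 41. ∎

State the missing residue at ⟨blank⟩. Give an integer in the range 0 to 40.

25

23^16 · 23^8 · 23^4 · 23^1 ≡ 18 · 10 · 16 · 23 = 66240.
66240 mod 41 = 25, so 23^29 ≡ 25 (mod 41).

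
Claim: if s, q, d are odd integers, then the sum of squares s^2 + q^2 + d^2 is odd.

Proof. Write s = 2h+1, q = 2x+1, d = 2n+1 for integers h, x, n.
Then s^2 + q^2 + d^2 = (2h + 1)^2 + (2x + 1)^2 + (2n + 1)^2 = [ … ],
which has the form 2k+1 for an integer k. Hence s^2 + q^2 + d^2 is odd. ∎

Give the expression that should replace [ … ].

(2h + 1)^2 + (2x + 1)^2 + (2n + 1)^2 = 4h^2 + 4h + 4n^2 + 4n + 4x^2 + 4x + 3
= 2(2h^2 + 2h + 2n^2 + 2n + 2x^2 + 2x + 1) + 1.
Since 2h^2 + 2h + 2n^2 + 2n + 2x^2 + 2x + 1 is an integer, the sum of squares is of the form 2k+1 for an integer k.

2(2h^2 + 2h + 2n^2 + 2n + 2x^2 + 2x + 1) + 1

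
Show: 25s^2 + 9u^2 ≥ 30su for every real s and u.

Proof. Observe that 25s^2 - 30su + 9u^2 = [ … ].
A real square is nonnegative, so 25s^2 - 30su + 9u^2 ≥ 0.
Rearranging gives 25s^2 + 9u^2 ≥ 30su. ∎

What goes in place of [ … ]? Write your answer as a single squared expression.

The leading and trailing coefficients are 5^2 and 3^2, and 30 = 2·5·3, so the trinomial is (5s - 3u)^2.
Hence 25s^2 - 30su + 9u^2 ≥ 0.

(5s - 3u)^2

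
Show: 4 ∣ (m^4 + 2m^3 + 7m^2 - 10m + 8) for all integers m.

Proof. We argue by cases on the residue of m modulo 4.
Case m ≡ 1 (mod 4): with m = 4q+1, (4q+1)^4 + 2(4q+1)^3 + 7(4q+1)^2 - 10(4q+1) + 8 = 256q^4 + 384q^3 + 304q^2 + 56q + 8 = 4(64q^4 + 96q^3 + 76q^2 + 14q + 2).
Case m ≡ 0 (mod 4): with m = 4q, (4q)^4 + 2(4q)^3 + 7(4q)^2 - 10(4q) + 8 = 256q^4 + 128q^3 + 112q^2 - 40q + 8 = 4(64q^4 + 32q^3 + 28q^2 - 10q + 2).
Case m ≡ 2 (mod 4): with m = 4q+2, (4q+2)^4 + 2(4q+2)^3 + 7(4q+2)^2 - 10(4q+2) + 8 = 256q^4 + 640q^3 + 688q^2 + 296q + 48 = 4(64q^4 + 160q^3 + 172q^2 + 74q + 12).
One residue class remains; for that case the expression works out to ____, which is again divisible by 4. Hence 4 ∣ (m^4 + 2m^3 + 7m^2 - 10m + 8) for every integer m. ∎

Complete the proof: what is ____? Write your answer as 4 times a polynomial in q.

The residues treated are {1, 0, 2}, so the missing case is m ≡ 3 (mod 4); write m = 4q+3.
Then (4q+3)^4 + 2(4q+3)^3 + 7(4q+3)^2 - 10(4q+3) + 8 = 256q^4 + 896q^3 + 1264q^2 + 776q + 176 = 4(64q^4 + 224q^3 + 316q^2 + 194q + 44).

4(64q^4 + 224q^3 + 316q^2 + 194q + 44)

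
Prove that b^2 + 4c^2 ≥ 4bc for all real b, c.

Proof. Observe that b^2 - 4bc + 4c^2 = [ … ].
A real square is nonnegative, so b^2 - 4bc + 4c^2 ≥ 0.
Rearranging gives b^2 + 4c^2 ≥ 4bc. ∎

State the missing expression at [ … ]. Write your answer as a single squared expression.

(b - 2c)^2

The leading and trailing coefficients are 1^2 and 2^2, and 4 = 2·1·2, so the trinomial is (b - 2c)^2.
Hence b^2 - 4bc + 4c^2 ≥ 0.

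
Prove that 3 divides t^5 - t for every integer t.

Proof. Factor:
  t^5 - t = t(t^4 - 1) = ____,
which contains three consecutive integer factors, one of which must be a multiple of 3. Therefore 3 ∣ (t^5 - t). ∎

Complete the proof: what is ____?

t^4 - 1 = (t^2 - 1)(t^2 + 1), and t^2 - 1 = (t-1)(t+1).
So t(t^4 - 1) = (t - 1)t(t + 1)(t^2 + 1).

(t - 1)t(t + 1)(t^2 + 1)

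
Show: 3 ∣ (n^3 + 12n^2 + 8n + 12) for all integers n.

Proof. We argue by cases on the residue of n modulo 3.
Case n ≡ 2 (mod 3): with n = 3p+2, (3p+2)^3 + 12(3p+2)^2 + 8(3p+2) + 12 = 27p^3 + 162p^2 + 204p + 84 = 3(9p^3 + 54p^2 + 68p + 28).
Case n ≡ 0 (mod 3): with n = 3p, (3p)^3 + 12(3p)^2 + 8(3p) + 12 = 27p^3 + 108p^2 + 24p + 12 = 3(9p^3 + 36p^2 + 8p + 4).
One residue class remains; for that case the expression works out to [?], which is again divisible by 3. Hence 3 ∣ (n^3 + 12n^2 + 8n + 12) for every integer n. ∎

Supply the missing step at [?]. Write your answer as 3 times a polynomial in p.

3(9p^3 + 45p^2 + 35p + 11)

The residues treated are {2, 0}, so the missing case is n ≡ 1 (mod 3); write n = 3p+1.
Then (3p+1)^3 + 12(3p+1)^2 + 8(3p+1) + 12 = 27p^3 + 135p^2 + 105p + 33 = 3(9p^3 + 45p^2 + 35p + 11).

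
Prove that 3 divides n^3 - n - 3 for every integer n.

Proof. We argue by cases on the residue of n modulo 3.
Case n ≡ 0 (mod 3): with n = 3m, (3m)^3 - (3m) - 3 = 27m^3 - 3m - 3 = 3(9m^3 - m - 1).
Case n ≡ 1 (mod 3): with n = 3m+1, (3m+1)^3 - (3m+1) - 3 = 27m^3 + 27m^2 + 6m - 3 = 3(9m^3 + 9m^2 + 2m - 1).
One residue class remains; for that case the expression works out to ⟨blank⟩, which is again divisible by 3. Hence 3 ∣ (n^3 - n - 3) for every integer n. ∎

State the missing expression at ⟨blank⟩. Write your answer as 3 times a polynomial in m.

3(9m^3 + 18m^2 + 11m + 1)

Only n ≡ 2 (mod 3) is unaccounted for. Put n = 3m+2:
(3m+2)^3 - (3m+2) - 3 expands to 27m^3 + 54m^2 + 33m + 3,
and factoring out 3 leaves 3(9m^3 + 18m^2 + 11m + 1).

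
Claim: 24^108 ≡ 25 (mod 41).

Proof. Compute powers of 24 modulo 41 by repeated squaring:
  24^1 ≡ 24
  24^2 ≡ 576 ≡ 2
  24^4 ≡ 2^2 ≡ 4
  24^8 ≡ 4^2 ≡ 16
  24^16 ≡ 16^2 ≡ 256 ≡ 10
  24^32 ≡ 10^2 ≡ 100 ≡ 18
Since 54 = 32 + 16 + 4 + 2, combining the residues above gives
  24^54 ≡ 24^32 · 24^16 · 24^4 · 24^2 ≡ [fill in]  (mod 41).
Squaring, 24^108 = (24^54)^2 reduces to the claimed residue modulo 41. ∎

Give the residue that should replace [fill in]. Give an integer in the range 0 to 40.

5

24^32 · 24^16 · 24^4 · 24^2 ≡ 18 · 10 · 4 · 2 = 1440.
1440 mod 41 = 5, so 24^54 ≡ 5 (mod 41).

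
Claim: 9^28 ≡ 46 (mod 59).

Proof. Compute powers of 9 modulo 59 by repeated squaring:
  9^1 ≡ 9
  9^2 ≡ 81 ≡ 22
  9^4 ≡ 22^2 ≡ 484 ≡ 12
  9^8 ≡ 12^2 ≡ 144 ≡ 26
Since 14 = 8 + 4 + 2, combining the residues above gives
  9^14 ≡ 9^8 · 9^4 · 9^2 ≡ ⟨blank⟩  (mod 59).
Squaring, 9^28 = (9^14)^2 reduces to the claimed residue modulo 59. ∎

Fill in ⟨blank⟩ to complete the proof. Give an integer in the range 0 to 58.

9^8 · 9^4 · 9^2 ≡ 26 · 12 · 22 = 6864.
6864 mod 59 = 20, so 9^14 ≡ 20 (mod 59).

20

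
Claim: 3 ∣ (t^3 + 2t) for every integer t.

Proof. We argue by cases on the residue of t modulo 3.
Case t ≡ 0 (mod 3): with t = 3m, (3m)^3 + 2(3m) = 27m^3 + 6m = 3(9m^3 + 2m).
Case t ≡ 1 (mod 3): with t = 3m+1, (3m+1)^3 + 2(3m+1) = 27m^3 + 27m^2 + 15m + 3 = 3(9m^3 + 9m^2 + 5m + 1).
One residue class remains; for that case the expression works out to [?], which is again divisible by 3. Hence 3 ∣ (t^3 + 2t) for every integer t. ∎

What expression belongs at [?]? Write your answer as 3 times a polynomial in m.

The residues treated are {0, 1}, so the missing case is t ≡ 2 (mod 3); write t = 3m+2.
Then (3m+2)^3 + 2(3m+2) = 27m^3 + 54m^2 + 42m + 12 = 3(9m^3 + 18m^2 + 14m + 4).

3(9m^3 + 18m^2 + 14m + 4)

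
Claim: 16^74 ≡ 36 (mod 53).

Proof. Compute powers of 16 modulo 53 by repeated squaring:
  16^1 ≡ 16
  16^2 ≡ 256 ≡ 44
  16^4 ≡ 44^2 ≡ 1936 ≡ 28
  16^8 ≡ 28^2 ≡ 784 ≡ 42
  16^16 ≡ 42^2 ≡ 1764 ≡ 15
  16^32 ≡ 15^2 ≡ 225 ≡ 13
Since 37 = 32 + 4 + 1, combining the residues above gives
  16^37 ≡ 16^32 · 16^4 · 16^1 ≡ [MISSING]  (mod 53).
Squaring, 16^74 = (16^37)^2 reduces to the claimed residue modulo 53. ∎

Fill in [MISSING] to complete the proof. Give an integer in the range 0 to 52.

16^32 · 16^4 · 16^1 ≡ 13 · 28 · 16 = 5824.
5824 mod 53 = 47, so 16^37 ≡ 47 (mod 53).

47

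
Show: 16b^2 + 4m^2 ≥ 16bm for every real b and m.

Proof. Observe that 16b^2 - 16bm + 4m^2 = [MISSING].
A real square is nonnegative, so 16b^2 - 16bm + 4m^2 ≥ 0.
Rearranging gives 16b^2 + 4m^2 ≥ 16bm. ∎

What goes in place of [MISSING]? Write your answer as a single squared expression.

The leading and trailing coefficients are 4^2 and 2^2, and 16 = 2·4·2, so the trinomial is (4b - 2m)^2.
Hence 16b^2 - 16bm + 4m^2 ≥ 0.

(4b - 2m)^2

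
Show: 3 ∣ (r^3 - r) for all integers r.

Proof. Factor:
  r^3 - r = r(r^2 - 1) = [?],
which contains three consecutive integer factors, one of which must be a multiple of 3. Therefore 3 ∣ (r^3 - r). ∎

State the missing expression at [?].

r(r^2 - 1) = r(r - 1)(r + 1) = (r - 1)r(r + 1).
These three factors are consecutive integers, so their product is divisible by 3.

(r - 1)r(r + 1)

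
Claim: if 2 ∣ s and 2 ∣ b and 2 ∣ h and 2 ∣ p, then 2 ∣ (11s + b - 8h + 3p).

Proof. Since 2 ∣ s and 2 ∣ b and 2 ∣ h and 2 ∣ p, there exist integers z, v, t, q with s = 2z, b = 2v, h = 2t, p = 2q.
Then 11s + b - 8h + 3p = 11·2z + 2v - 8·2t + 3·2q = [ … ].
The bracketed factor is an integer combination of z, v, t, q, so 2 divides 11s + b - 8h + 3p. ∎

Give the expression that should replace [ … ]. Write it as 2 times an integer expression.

2(3q - 8t + v + 11z)

Pull the common 2 out of every term: 11·2z + 2v - 8·2t + 3·2q = 2(3q - 8t + v + 11z).
3q - 8t + v + 11z is an integer, which exhibits the divisibility.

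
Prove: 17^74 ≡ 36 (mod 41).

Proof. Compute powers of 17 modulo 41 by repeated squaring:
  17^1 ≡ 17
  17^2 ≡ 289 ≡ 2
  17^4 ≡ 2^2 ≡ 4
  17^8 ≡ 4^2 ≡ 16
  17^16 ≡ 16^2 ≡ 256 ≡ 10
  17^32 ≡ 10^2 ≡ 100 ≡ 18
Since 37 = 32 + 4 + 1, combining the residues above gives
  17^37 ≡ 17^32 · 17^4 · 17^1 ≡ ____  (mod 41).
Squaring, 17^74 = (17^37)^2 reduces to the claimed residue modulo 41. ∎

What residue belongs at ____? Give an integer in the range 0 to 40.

35

Multiply the listed residues: 18 · 4 · 17 = 72 → 1224.
Reducing modulo 41: 1224 = 29·41 + 35, so 17^37 ≡ 35.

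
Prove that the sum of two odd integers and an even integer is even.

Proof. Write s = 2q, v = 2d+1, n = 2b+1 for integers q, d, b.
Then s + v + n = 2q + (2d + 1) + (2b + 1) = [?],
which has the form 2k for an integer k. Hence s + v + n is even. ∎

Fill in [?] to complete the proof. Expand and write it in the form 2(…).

2(b + d + q + 1)

Expanding: 2q + (2d + 1) + (2b + 1) = 2b + 2d + 2q + 2.
Every term is even; pulling out the factor of 2 gives 2(b + d + q + 1).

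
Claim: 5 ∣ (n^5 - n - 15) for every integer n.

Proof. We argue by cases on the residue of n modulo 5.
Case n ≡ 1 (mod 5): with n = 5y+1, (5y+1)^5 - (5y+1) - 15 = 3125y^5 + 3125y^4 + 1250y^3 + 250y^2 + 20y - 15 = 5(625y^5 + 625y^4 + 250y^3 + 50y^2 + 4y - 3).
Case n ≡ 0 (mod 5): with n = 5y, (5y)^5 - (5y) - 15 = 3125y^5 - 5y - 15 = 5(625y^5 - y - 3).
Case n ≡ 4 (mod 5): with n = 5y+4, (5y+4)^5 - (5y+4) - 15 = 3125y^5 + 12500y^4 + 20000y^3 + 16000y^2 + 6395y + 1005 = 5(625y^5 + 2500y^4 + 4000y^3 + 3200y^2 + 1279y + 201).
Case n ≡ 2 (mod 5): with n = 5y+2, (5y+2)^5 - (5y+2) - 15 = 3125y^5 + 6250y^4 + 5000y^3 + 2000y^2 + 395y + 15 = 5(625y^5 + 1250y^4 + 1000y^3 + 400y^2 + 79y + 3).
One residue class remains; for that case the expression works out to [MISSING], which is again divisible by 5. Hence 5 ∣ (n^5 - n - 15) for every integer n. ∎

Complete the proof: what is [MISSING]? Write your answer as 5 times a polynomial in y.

The residues treated are {1, 0, 4, 2}, so the missing case is n ≡ 3 (mod 5); write n = 5y+3.
Then (5y+3)^5 - (5y+3) - 15 = 3125y^5 + 9375y^4 + 11250y^3 + 6750y^2 + 2020y + 225 = 5(625y^5 + 1875y^4 + 2250y^3 + 1350y^2 + 404y + 45).

5(625y^5 + 1875y^4 + 2250y^3 + 1350y^2 + 404y + 45)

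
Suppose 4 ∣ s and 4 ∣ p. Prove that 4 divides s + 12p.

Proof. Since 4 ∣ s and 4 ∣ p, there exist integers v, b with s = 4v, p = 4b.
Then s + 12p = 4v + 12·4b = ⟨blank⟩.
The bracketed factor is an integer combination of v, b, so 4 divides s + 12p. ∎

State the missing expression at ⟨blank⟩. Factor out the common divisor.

4(12b + v)

Pull the common 4 out of every term: 4v + 12·4b = 4(12b + v).
12b + v is an integer, which exhibits the divisibility.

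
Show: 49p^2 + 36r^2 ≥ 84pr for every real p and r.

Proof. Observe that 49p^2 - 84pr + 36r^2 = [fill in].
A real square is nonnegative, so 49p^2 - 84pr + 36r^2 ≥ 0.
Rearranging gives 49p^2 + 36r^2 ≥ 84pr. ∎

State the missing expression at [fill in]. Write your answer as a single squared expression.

The leading and trailing coefficients are 7^2 and 6^2, and 84 = 2·7·6, so the trinomial is (7p - 6r)^2.
Hence 49p^2 - 84pr + 36r^2 ≥ 0.

(7p - 6r)^2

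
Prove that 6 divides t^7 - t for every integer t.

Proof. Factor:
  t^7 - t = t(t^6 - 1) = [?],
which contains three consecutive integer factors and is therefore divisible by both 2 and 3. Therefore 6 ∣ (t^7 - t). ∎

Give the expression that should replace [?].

t^6 - 1 = (t^2 - 1)(t^4 + t^2 + 1), and t^2 - 1 = (t-1)(t+1).
So t(t^6 - 1) = (t - 1)t(t + 1)(t^4 + t^2 + 1).

(t - 1)t(t + 1)(t^4 + t^2 + 1)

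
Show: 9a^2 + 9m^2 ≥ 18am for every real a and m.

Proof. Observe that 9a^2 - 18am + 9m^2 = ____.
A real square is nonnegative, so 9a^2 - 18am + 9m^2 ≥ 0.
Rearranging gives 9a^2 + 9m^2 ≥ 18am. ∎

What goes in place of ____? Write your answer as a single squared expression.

(3a - 3m)^2

9a^2 - 18am + 9m^2 is a perfect-square trinomial: the outer terms are (3a)^2 and (3m)^2, and the cross term is -2·3a·3m.
So 9a^2 - 18am + 9m^2 = (3a - 3m)^2 ≥ 0.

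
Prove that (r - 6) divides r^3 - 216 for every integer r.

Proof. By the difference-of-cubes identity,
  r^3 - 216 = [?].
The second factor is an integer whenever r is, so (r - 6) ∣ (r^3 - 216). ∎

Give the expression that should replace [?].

(r - 6)(r^2 + 6r + 36)

Polynomial division of r^3 - 216 by r - 6 leaves remainder 0 and quotient r^2 + 6r + 36.
Hence r^3 - 216 = (r - 6)(r^2 + 6r + 36).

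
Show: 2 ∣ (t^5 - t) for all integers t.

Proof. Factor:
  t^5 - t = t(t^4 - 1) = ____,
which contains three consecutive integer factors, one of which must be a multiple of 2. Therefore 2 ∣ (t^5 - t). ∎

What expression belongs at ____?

(t - 1)t(t + 1)(t^2 + 1)

t^4 - 1 = (t^2 - 1)(t^2 + 1), and t^2 - 1 = (t-1)(t+1).
So t(t^4 - 1) = (t - 1)t(t + 1)(t^2 + 1).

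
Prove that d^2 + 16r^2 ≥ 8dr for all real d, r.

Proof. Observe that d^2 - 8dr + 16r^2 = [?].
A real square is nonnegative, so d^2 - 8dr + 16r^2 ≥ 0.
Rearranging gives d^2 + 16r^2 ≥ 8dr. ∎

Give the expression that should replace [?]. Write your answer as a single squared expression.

d^2 - 8dr + 16r^2 is a perfect-square trinomial: the outer terms are (d)^2 and (4r)^2, and the cross term is -2·d·4r.
So d^2 - 8dr + 16r^2 = (d - 4r)^2 ≥ 0.

(d - 4r)^2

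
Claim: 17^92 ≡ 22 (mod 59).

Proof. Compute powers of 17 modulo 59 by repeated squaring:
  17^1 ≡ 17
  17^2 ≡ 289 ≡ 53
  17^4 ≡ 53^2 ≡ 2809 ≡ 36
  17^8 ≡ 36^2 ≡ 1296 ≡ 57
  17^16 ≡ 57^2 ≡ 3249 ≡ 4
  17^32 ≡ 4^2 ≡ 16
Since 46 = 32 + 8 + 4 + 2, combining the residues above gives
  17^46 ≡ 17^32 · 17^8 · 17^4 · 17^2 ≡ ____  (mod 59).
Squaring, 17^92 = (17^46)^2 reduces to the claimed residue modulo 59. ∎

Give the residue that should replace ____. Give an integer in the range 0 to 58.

17^32 · 17^8 · 17^4 · 17^2 ≡ 16 · 57 · 36 · 53 = 1740096.
1740096 mod 59 = 9, so 17^46 ≡ 9 (mod 59).

9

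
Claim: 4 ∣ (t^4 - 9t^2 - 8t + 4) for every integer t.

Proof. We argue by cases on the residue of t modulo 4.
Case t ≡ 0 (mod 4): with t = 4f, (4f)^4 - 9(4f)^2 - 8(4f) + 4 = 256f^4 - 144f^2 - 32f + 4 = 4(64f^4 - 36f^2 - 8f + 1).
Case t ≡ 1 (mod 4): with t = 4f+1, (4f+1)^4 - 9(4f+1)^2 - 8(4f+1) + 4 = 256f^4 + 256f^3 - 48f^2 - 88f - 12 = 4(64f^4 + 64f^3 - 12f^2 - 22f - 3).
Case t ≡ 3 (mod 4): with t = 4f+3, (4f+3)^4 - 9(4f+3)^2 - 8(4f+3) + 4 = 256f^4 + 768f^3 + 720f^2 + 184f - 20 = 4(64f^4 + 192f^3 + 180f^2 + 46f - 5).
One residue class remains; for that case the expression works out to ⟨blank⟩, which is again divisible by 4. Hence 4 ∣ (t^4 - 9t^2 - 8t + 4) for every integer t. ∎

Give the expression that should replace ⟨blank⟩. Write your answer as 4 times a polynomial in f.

4(64f^4 + 128f^3 + 60f^2 - 12f - 8)

The residues treated are {0, 1, 3}, so the missing case is t ≡ 2 (mod 4); write t = 4f+2.
Then (4f+2)^4 - 9(4f+2)^2 - 8(4f+2) + 4 = 256f^4 + 512f^3 + 240f^2 - 48f - 32 = 4(64f^4 + 128f^3 + 60f^2 - 12f - 8).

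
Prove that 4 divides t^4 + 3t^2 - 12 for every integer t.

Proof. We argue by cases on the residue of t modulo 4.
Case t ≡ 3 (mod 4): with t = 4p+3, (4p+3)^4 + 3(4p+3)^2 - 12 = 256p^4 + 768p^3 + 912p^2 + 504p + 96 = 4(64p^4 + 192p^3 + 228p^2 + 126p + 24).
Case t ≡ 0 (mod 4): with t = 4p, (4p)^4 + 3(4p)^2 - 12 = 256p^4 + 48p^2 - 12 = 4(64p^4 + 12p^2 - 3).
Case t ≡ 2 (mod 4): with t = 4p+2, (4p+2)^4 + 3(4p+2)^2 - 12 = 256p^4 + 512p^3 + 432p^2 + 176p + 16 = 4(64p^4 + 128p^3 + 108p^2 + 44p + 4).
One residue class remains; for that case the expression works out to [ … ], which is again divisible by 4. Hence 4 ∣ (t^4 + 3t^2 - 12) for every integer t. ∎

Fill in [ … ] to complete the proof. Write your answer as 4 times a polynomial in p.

4(64p^4 + 64p^3 + 36p^2 + 10p - 2)

Only t ≡ 1 (mod 4) is unaccounted for. Put t = 4p+1:
(4p+1)^4 + 3(4p+1)^2 - 12 expands to 256p^4 + 256p^3 + 144p^2 + 40p - 8,
and factoring out 4 leaves 4(64p^4 + 64p^3 + 36p^2 + 10p - 2).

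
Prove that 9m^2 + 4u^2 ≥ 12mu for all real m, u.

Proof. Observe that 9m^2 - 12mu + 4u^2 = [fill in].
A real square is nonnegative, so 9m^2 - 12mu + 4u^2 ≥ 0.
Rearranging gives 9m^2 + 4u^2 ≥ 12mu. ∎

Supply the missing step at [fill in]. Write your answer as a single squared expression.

9m^2 - 12mu + 4u^2 is a perfect-square trinomial: the outer terms are (3m)^2 and (2u)^2, and the cross term is -2·3m·2u.
So 9m^2 - 12mu + 4u^2 = (3m - 2u)^2 ≥ 0.

(3m - 2u)^2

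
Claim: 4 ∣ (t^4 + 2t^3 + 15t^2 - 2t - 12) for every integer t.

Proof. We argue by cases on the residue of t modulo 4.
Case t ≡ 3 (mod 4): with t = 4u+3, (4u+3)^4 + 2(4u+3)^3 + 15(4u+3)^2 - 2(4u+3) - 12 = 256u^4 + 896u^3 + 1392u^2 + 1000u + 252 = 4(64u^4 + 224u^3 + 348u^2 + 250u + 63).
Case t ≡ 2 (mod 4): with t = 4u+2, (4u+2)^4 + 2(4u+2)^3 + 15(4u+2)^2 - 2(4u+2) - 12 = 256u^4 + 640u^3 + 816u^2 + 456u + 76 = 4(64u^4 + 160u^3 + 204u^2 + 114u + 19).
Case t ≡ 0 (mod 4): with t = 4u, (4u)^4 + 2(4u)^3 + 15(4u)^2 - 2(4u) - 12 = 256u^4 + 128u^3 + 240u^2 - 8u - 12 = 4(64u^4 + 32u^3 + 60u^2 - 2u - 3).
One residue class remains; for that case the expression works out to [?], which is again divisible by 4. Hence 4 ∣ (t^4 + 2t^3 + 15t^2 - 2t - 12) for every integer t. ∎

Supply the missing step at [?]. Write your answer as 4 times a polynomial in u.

Only t ≡ 1 (mod 4) is unaccounted for. Put t = 4u+1:
(4u+1)^4 + 2(4u+1)^3 + 15(4u+1)^2 - 2(4u+1) - 12 expands to 256u^4 + 384u^3 + 432u^2 + 152u + 4,
and factoring out 4 leaves 4(64u^4 + 96u^3 + 108u^2 + 38u + 1).

4(64u^4 + 96u^3 + 108u^2 + 38u + 1)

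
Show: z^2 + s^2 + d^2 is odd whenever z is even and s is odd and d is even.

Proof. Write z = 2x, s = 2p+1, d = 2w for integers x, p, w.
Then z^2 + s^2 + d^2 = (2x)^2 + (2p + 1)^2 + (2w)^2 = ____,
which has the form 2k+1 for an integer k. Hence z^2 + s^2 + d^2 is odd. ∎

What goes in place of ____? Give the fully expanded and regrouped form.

2(2p^2 + 2p + 2w^2 + 2x^2) + 1

Expanding: (2x)^2 + (2p + 1)^2 + (2w)^2 = 4p^2 + 4p + 4w^2 + 4x^2 + 1.
Every term except the constant is even, so this is 2(2p^2 + 2p + 2w^2 + 2x^2) + 1,
and 2p^2 + 2p + 2w^2 + 2x^2 ∈ ℤ gives the required form.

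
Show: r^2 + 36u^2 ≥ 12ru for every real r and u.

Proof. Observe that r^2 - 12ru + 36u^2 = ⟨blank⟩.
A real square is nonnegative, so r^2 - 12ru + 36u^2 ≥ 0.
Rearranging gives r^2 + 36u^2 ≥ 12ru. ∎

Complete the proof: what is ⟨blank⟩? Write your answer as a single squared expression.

r^2 - 12ru + 36u^2 is a perfect-square trinomial: the outer terms are (r)^2 and (6u)^2, and the cross term is -2·r·6u.
So r^2 - 12ru + 36u^2 = (r - 6u)^2 ≥ 0.

(r - 6u)^2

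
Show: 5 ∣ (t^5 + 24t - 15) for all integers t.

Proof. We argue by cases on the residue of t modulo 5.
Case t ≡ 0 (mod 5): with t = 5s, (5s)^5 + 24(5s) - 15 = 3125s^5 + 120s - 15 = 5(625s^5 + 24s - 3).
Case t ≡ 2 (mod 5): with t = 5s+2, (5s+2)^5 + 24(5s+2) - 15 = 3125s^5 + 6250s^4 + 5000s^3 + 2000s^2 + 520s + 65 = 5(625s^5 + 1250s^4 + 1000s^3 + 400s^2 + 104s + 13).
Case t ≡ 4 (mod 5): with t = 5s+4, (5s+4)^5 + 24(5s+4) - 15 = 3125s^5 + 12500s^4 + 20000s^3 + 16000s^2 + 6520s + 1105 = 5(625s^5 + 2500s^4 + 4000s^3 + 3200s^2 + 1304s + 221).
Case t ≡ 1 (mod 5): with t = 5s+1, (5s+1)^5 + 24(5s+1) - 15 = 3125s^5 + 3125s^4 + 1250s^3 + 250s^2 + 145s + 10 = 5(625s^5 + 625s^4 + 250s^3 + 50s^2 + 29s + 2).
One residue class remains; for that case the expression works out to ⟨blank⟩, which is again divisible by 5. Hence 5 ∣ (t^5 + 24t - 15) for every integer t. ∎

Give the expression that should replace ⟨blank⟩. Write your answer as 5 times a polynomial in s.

The residues treated are {0, 2, 4, 1}, so the missing case is t ≡ 3 (mod 5); write t = 5s+3.
Then (5s+3)^5 + 24(5s+3) - 15 = 3125s^5 + 9375s^4 + 11250s^3 + 6750s^2 + 2145s + 300 = 5(625s^5 + 1875s^4 + 2250s^3 + 1350s^2 + 429s + 60).

5(625s^5 + 1875s^4 + 2250s^3 + 1350s^2 + 429s + 60)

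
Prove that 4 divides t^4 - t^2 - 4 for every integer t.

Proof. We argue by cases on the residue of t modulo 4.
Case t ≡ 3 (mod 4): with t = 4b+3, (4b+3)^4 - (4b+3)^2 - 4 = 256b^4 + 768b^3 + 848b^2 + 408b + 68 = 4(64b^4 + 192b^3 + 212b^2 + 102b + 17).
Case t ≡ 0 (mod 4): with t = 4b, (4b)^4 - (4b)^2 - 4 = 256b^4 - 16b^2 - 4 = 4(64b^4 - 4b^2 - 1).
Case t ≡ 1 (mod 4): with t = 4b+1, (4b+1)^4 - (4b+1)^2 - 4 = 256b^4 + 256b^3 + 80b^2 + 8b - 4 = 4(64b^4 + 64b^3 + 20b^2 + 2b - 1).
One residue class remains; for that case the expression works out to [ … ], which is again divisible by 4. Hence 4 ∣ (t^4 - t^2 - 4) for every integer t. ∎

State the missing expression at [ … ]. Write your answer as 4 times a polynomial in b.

The residues treated are {3, 0, 1}, so the missing case is t ≡ 2 (mod 4); write t = 4b+2.
Then (4b+2)^4 - (4b+2)^2 - 4 = 256b^4 + 512b^3 + 368b^2 + 112b + 8 = 4(64b^4 + 128b^3 + 92b^2 + 28b + 2).

4(64b^4 + 128b^3 + 92b^2 + 28b + 2)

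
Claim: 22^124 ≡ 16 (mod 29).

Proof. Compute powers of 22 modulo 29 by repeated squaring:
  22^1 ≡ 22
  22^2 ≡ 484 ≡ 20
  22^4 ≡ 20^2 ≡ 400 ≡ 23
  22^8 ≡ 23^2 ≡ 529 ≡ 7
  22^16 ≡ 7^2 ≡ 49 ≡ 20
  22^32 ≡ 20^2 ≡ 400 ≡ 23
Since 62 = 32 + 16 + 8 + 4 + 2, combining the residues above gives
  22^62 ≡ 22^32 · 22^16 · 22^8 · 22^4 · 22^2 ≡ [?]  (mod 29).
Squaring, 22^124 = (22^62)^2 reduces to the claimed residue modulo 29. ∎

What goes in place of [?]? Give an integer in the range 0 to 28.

25

Multiply the listed residues: 23 · 20 · 7 · 23 · 20 = 460 → 3220 → 74060 → 1481200.
Reducing modulo 29: 1481200 = 51075·29 + 25, so 22^62 ≡ 25.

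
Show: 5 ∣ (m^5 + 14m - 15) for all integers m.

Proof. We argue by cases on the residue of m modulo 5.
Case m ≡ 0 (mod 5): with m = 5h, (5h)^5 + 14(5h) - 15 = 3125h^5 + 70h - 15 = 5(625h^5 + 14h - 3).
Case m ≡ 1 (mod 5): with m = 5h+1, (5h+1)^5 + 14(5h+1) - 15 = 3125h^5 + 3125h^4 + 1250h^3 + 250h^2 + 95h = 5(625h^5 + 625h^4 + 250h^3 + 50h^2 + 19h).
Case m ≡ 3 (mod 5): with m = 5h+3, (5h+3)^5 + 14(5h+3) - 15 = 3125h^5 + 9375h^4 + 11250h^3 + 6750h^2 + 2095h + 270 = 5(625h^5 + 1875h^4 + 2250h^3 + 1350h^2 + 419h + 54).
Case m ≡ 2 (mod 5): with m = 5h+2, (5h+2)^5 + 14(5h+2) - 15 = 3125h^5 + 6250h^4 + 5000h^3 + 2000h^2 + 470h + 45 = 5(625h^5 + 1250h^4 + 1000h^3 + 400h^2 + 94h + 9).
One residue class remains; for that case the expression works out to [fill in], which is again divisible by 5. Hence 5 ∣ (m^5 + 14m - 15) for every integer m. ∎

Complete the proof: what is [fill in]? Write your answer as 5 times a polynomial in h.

Only m ≡ 4 (mod 5) is unaccounted for. Put m = 5h+4:
(5h+4)^5 + 14(5h+4) - 15 expands to 3125h^5 + 12500h^4 + 20000h^3 + 16000h^2 + 6470h + 1065,
and factoring out 5 leaves 5(625h^5 + 2500h^4 + 4000h^3 + 3200h^2 + 1294h + 213).

5(625h^5 + 2500h^4 + 4000h^3 + 3200h^2 + 1294h + 213)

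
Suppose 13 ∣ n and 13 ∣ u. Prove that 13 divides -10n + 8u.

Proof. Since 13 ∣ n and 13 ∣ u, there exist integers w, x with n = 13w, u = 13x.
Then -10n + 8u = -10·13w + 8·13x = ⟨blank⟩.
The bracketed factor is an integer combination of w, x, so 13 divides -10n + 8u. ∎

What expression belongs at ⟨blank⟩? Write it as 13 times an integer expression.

13(-10w + 8x)

Pull the common 13 out of every term: -10·13w + 8·13x = 13(-10w + 8x).
-10w + 8x is an integer, which exhibits the divisibility.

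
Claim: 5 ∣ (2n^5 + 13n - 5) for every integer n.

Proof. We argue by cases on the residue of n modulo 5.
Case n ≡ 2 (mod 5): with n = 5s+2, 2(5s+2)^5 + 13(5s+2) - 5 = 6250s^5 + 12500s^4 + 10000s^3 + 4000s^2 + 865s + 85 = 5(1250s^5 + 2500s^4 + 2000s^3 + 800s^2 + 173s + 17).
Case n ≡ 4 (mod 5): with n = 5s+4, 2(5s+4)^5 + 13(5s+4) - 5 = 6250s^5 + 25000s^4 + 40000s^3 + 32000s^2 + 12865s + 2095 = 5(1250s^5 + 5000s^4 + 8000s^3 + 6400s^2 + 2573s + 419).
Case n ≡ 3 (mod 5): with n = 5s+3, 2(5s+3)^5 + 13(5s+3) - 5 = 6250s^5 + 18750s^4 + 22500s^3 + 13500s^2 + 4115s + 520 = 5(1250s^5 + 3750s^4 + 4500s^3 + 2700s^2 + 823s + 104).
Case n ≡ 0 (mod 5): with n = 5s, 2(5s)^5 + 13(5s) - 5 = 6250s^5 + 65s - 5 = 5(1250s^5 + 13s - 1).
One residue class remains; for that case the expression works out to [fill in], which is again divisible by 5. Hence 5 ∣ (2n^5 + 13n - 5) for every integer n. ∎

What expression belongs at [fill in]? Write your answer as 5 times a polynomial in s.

The residues treated are {2, 4, 3, 0}, so the missing case is n ≡ 1 (mod 5); write n = 5s+1.
Then 2(5s+1)^5 + 13(5s+1) - 5 = 6250s^5 + 6250s^4 + 2500s^3 + 500s^2 + 115s + 10 = 5(1250s^5 + 1250s^4 + 500s^3 + 100s^2 + 23s + 2).

5(1250s^5 + 1250s^4 + 500s^3 + 100s^2 + 23s + 2)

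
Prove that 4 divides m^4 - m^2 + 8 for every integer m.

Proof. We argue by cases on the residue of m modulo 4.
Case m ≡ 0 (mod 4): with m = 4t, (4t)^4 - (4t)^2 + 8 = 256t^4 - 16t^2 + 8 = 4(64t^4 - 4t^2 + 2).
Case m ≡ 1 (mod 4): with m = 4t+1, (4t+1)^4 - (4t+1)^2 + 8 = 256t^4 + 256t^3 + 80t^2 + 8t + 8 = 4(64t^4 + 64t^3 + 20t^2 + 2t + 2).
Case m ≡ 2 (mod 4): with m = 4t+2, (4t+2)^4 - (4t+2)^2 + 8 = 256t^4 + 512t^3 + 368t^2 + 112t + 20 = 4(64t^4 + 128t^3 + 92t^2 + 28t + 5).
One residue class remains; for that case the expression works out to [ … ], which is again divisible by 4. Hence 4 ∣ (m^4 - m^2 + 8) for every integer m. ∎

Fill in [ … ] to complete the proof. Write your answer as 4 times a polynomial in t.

Only m ≡ 3 (mod 4) is unaccounted for. Put m = 4t+3:
(4t+3)^4 - (4t+3)^2 + 8 expands to 256t^4 + 768t^3 + 848t^2 + 408t + 80,
and factoring out 4 leaves 4(64t^4 + 192t^3 + 212t^2 + 102t + 20).

4(64t^4 + 192t^3 + 212t^2 + 102t + 20)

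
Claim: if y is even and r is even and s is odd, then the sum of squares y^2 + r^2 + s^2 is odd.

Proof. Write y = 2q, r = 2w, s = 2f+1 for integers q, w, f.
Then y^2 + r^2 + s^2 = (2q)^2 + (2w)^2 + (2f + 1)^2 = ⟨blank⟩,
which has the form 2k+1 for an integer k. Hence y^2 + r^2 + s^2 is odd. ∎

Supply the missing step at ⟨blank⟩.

2(2f^2 + 2f + 2q^2 + 2w^2) + 1

Expanding: (2q)^2 + (2w)^2 + (2f + 1)^2 = 4f^2 + 4f + 4q^2 + 4w^2 + 1.
Every term except the constant is even, so this is 2(2f^2 + 2f + 2q^2 + 2w^2) + 1,
and 2f^2 + 2f + 2q^2 + 2w^2 ∈ ℤ gives the required form.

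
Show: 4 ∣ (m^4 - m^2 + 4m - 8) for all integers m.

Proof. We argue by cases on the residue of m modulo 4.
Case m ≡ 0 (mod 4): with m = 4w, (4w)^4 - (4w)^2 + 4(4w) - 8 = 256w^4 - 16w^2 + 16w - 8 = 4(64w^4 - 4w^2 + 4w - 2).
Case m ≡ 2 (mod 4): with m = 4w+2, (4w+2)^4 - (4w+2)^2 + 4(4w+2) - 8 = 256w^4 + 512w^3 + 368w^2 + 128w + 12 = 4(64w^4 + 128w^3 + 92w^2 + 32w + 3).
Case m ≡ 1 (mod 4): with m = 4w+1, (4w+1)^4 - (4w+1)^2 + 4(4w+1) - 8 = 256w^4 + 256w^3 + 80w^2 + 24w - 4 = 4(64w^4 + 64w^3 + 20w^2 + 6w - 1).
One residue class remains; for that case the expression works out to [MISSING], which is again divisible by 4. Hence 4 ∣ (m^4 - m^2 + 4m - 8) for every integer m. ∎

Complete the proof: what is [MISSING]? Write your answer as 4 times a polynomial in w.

4(64w^4 + 192w^3 + 212w^2 + 106w + 19)

The residues treated are {0, 2, 1}, so the missing case is m ≡ 3 (mod 4); write m = 4w+3.
Then (4w+3)^4 - (4w+3)^2 + 4(4w+3) - 8 = 256w^4 + 768w^3 + 848w^2 + 424w + 76 = 4(64w^4 + 192w^3 + 212w^2 + 106w + 19).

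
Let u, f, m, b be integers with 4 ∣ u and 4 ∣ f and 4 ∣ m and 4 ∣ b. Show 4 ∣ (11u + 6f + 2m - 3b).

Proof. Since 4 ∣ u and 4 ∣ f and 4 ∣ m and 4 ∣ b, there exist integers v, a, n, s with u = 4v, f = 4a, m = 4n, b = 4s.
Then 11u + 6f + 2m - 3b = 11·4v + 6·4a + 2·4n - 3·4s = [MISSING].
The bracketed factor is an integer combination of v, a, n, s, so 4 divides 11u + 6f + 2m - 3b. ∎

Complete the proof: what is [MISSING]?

4(6a + 2n - 3s + 11v)

Each term has a factor of 4: 11·4v + 6·4a + 2·4n - 3·4s = 4·(6a + 2n - 3s + 11v).
Since 6a + 2n - 3s + 11v is an integer, 4 ∣ (11u + 6f + 2m - 3b).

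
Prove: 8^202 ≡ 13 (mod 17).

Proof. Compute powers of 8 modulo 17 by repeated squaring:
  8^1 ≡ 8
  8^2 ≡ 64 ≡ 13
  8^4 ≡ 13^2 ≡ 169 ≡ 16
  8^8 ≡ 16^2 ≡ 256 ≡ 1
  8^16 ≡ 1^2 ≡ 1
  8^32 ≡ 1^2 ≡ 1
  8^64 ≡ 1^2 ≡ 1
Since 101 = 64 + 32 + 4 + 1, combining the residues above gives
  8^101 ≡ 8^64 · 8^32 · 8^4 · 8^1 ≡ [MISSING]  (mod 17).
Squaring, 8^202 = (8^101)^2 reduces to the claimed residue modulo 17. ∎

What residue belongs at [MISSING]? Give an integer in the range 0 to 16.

9

Multiply the listed residues: 1 · 1 · 16 · 8 = 1 → 16 → 128.
Reducing modulo 17: 128 = 7·17 + 9, so 8^101 ≡ 9.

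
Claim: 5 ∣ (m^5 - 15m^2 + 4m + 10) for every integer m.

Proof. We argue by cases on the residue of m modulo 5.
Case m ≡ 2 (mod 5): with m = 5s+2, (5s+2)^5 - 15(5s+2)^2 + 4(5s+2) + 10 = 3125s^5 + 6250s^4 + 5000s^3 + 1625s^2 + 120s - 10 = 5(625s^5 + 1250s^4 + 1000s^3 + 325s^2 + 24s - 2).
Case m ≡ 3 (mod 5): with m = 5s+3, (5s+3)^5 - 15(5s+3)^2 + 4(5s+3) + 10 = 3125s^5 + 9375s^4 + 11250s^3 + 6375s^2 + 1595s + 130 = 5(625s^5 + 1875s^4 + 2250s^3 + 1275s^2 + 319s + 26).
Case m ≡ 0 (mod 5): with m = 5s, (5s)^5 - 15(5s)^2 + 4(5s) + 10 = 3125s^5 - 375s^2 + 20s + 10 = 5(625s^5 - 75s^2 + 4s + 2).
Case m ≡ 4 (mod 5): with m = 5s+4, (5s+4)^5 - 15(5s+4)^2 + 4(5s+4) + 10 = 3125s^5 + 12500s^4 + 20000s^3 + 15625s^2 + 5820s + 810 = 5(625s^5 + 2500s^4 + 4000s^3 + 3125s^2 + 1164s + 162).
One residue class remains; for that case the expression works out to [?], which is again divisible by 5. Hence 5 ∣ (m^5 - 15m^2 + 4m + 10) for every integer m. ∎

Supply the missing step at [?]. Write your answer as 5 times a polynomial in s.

The residues treated are {2, 3, 0, 4}, so the missing case is m ≡ 1 (mod 5); write m = 5s+1.
Then (5s+1)^5 - 15(5s+1)^2 + 4(5s+1) + 10 = 3125s^5 + 3125s^4 + 1250s^3 - 125s^2 - 105s = 5(625s^5 + 625s^4 + 250s^3 - 25s^2 - 21s).

5(625s^5 + 625s^4 + 250s^3 - 25s^2 - 21s)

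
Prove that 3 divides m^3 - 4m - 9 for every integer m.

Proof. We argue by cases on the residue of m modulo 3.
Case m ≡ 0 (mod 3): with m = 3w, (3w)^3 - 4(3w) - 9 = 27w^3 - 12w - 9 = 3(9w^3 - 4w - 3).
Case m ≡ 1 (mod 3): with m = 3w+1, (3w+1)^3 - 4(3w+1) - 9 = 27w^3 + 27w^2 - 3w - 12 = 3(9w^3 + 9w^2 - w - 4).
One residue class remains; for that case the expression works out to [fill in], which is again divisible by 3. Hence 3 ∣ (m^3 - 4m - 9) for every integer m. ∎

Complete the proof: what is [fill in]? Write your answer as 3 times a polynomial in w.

Only m ≡ 2 (mod 3) is unaccounted for. Put m = 3w+2:
(3w+2)^3 - 4(3w+2) - 9 expands to 27w^3 + 54w^2 + 24w - 9,
and factoring out 3 leaves 3(9w^3 + 18w^2 + 8w - 3).

3(9w^3 + 18w^2 + 8w - 3)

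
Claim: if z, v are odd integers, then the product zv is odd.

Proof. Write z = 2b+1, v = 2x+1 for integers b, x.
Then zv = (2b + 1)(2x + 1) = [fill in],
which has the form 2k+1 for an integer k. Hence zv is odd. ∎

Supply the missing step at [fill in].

2(2bx + b + x) + 1

(2b + 1)(2x + 1) = 4bx + 2b + 2x + 1
= 2(2bx + b + x) + 1.
Since 2bx + b + x is an integer, the product is of the form 2k+1 for an integer k.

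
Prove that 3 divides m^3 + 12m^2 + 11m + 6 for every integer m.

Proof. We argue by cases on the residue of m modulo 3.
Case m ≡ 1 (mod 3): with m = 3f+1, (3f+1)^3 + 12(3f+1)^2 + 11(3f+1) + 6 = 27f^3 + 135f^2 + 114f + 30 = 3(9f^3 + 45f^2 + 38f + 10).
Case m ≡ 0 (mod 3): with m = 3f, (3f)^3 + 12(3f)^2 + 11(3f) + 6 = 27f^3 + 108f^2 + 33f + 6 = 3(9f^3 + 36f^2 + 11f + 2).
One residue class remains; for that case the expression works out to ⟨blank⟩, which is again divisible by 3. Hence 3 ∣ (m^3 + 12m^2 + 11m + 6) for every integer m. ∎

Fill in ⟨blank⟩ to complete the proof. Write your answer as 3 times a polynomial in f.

The residues treated are {1, 0}, so the missing case is m ≡ 2 (mod 3); write m = 3f+2.
Then (3f+2)^3 + 12(3f+2)^2 + 11(3f+2) + 6 = 27f^3 + 162f^2 + 213f + 84 = 3(9f^3 + 54f^2 + 71f + 28).

3(9f^3 + 54f^2 + 71f + 28)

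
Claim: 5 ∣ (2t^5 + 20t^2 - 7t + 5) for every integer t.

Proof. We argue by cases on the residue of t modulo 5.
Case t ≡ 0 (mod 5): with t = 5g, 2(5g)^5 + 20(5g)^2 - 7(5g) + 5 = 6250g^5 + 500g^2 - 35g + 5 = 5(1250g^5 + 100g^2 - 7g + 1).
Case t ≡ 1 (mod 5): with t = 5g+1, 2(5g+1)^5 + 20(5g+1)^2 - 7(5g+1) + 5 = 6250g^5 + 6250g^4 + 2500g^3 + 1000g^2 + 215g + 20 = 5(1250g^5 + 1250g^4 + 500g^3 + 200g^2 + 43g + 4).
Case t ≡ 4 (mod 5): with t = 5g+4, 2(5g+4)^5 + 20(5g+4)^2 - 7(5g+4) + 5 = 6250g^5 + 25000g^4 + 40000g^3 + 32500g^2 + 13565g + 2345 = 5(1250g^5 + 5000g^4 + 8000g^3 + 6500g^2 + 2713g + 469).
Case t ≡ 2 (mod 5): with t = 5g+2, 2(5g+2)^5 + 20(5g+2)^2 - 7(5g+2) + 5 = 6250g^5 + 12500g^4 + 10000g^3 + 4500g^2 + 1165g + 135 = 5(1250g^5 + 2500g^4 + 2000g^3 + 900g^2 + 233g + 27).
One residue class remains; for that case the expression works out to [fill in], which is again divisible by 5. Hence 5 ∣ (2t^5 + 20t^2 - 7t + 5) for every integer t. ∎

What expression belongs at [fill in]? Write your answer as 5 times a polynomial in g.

The residues treated are {0, 1, 4, 2}, so the missing case is t ≡ 3 (mod 5); write t = 5g+3.
Then 2(5g+3)^5 + 20(5g+3)^2 - 7(5g+3) + 5 = 6250g^5 + 18750g^4 + 22500g^3 + 14000g^2 + 4615g + 650 = 5(1250g^5 + 3750g^4 + 4500g^3 + 2800g^2 + 923g + 130).

5(1250g^5 + 3750g^4 + 4500g^3 + 2800g^2 + 923g + 130)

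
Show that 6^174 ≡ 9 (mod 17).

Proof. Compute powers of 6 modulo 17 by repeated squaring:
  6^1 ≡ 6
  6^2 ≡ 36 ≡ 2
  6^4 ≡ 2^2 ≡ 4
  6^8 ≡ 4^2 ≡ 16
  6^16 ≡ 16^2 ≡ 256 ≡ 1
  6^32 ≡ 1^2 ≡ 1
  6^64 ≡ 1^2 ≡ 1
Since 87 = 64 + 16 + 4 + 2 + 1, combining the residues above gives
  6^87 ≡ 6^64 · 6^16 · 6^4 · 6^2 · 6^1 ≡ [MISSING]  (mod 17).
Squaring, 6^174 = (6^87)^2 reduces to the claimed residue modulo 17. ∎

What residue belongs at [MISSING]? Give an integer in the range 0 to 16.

Multiply the listed residues: 1 · 1 · 4 · 2 · 6 = 1 → 4 → 8 → 48.
Reducing modulo 17: 48 = 2·17 + 14, so 6^87 ≡ 14.

14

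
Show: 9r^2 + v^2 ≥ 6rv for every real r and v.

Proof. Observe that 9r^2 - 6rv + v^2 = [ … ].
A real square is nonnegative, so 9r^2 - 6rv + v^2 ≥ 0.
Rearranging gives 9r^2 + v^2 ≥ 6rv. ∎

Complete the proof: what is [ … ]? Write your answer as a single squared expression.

The leading and trailing coefficients are 3^2 and 1^2, and 6 = 2·3·1, so the trinomial is (3r - v)^2.
Hence 9r^2 - 6rv + v^2 ≥ 0.

(3r - v)^2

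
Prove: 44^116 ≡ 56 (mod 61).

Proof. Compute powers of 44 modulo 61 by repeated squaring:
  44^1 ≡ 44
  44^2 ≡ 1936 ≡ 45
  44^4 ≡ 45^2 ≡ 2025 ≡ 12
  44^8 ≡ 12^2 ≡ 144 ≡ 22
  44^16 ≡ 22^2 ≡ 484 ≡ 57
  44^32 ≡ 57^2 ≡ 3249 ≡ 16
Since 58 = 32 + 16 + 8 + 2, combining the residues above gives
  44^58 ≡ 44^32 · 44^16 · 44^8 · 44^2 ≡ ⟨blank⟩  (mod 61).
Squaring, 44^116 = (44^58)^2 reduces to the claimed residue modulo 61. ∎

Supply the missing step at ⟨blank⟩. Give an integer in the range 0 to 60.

44^32 · 44^16 · 44^8 · 44^2 ≡ 16 · 57 · 22 · 45 = 902880.
902880 mod 61 = 19, so 44^58 ≡ 19 (mod 61).

19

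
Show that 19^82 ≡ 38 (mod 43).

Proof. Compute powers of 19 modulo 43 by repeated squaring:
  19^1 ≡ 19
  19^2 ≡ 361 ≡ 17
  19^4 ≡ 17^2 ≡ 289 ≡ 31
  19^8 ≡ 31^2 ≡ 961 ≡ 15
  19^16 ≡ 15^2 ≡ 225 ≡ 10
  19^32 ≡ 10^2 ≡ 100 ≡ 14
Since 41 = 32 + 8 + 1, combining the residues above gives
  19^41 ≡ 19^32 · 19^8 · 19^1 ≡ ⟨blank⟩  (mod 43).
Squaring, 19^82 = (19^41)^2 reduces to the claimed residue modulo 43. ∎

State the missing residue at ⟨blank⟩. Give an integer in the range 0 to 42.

19^32 · 19^8 · 19^1 ≡ 14 · 15 · 19 = 3990.
3990 mod 43 = 34, so 19^41 ≡ 34 (mod 43).

34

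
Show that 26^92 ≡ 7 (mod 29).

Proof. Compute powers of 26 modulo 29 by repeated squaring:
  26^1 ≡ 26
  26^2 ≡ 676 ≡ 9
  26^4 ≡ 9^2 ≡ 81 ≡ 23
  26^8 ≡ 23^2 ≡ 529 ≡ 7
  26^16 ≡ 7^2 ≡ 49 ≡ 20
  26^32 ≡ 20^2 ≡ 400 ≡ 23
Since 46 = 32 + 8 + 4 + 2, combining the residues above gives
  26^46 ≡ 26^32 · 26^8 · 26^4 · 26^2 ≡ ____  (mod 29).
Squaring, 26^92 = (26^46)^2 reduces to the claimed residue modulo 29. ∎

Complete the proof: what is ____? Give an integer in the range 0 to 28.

Multiply the listed residues: 23 · 7 · 23 · 9 = 161 → 3703 → 33327.
Reducing modulo 29: 33327 = 1149·29 + 6, so 26^46 ≡ 6.

6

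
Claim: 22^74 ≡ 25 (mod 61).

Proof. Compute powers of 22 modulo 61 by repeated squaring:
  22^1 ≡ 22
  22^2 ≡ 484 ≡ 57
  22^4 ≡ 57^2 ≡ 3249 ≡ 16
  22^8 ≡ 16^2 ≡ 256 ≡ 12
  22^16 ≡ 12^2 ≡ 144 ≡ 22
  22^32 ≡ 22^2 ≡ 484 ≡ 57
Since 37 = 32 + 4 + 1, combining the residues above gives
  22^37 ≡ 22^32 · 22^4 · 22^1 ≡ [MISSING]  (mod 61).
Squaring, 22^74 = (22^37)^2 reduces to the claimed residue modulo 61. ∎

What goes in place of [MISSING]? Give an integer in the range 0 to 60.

56

Multiply the listed residues: 57 · 16 · 22 = 912 → 20064.
Reducing modulo 61: 20064 = 328·61 + 56, so 22^37 ≡ 56.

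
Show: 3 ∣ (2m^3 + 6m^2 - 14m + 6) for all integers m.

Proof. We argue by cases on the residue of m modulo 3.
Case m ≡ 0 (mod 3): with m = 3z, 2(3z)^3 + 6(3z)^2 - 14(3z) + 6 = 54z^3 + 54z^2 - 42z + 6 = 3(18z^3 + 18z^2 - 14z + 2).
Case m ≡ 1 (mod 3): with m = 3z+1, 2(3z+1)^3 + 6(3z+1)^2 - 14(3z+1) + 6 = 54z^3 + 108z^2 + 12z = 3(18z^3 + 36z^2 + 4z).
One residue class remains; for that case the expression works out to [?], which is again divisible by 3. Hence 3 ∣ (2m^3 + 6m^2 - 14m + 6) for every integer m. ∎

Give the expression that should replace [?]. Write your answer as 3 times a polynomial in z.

3(18z^3 + 54z^2 + 34z + 6)

Only m ≡ 2 (mod 3) is unaccounted for. Put m = 3z+2:
2(3z+2)^3 + 6(3z+2)^2 - 14(3z+2) + 6 expands to 54z^3 + 162z^2 + 102z + 18,
and factoring out 3 leaves 3(18z^3 + 54z^2 + 34z + 6).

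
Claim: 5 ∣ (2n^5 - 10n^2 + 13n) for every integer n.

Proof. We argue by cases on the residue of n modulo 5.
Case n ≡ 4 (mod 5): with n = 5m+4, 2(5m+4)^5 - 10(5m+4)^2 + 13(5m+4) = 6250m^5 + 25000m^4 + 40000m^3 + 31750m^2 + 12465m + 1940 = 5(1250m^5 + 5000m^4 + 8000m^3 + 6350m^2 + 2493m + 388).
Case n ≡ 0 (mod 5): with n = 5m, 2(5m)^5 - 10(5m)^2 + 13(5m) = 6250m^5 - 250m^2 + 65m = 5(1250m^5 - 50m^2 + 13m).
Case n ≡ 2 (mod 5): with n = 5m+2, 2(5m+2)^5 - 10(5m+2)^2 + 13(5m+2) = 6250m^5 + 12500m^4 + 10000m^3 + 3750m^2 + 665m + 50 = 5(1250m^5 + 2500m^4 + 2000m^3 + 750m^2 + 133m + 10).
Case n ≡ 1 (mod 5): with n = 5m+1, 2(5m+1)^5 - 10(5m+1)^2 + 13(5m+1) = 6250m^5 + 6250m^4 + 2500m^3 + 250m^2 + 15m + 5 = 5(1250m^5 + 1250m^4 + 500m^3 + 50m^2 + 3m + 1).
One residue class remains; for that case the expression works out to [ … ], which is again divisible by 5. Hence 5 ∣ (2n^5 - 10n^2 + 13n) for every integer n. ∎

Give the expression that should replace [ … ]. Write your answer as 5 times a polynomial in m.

The residues treated are {4, 0, 2, 1}, so the missing case is n ≡ 3 (mod 5); write n = 5m+3.
Then 2(5m+3)^5 - 10(5m+3)^2 + 13(5m+3) = 6250m^5 + 18750m^4 + 22500m^3 + 13250m^2 + 3815m + 435 = 5(1250m^5 + 3750m^4 + 4500m^3 + 2650m^2 + 763m + 87).

5(1250m^5 + 3750m^4 + 4500m^3 + 2650m^2 + 763m + 87)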